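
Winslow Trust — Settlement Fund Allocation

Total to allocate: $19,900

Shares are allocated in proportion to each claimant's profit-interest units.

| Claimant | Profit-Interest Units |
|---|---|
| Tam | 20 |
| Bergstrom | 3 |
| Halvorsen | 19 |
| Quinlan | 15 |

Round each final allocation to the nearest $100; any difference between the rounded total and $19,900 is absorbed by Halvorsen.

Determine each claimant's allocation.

Tam: $7,000 · Bergstrom: $1,000 · Halvorsen: $6,700 · Quinlan: $5,200

Total profit-interest units = 57.
Proportional shares: Tam 20/57 × $19,900 = 6,982.46; Bergstrom 3/57 × $19,900 = 1,047.37; Halvorsen 19/57 × $19,900 = 6,633.33; Quinlan 15/57 × $19,900 = 5,236.84.
After rounding ($100): Tam $7,000; Bergstrom $1,000; Halvorsen $6,600; Quinlan $5,200. Sum = $19,800.
Difference $19,900 − $19,800 = +$100 applied to Halvorsen: Halvorsen becomes $6,700.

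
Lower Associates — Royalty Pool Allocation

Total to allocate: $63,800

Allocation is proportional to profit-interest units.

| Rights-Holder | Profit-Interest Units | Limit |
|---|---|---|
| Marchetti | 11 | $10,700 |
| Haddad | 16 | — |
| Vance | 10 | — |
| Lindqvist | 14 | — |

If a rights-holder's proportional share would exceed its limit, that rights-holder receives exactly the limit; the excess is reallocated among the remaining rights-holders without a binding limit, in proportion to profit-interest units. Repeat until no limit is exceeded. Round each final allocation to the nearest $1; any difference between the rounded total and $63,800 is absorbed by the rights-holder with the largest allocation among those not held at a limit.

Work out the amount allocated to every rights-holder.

Marchetti: $10,700 | Haddad: $21,240 | Vance: $13,275 | Lindqvist: $18,585

Sum of profit-interest units: 51.
Proportional shares (ignoring caps): Marchetti 13,760.78; Haddad 20,015.69; Vance 12,509.80; Lindqvist 17,513.73.
Held at cap: Marchetti ($10,700); residual $53,100 reallocated over remaining profit-interest units 40.
Remaining shares: Haddad 21,240.00 → $21,240; Vance 13,275.00 → $13,275; Lindqvist 18,585.00 → $18,585.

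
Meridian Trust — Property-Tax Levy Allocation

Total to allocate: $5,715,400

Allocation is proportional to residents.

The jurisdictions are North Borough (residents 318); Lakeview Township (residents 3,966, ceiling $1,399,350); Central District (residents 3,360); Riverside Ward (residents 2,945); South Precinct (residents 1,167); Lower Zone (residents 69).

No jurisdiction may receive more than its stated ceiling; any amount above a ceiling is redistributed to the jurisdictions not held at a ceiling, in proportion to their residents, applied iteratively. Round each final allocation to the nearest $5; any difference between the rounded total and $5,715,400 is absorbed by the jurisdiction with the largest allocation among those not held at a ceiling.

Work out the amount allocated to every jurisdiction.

Total residents = 11,825.
Pro-rata shares before constraints: North Borough 153,699.55; Lakeview Township 1,916,894.41; Central District 1,623,995.26; Riverside Ward 1,423,412.52; South Precinct 564,048.36; Lower Zone 33,349.90.
Capped: Lakeview Township ($1,399,350); balance $4,316,050 reallocated over remaining residents 7,859.
Remaining shares: North Borough 174,641.04 → $174,640; Central District 1,845,263.77 → $1,845,265; Riverside Ward 1,617,351.73 → $1,617,350; South Precinct 640,899.65 → $640,900; Lower Zone 37,893.81 → $37,895.

North Borough: $174,640; Lakeview Township: $1,399,350; Central District: $1,845,265; Riverside Ward: $1,617,350; South Precinct: $640,900; Lower Zone: $37,895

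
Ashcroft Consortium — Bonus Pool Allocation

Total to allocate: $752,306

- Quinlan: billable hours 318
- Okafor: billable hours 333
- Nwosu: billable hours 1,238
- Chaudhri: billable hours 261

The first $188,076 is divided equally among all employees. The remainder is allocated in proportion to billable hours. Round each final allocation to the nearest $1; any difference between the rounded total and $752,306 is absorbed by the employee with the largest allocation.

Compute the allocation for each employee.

$188,076 shared equally gives $47,019 per employee.
Remainder $564,230 by billable hours (total 2,150): Quinlan 83,453.55 → $83,454; Okafor 87,390.04 → $87,390; Nwosu 324,891.51 → $324,892; Chaudhri 68,494.90 → $68,495.
Rounding difference −$1 on remainder applied to Nwosu.
Totals: Quinlan $47,019 + $83,454 = $130,473; Okafor $47,019 + $87,390 = $134,409; Nwosu $47,019 + $324,891 = $371,910; Chaudhri $47,019 + $68,495 = $115,514.

Quinlan: $130,473; Okafor: $134,409; Nwosu: $371,910; Chaudhri: $115,514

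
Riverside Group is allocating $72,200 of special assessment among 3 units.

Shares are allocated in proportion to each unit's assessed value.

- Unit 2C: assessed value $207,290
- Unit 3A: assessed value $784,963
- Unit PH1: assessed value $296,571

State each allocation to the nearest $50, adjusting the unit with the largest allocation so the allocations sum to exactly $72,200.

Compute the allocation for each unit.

Assessed value total: 1,288,824.
Proportional shares: Unit 2C 207,290/1,288,824 × $72,200 = 11,612.40; Unit 3A 784,963/1,288,824 × $72,200 = 43,973.68; Unit PH1 296,571/1,288,824 × $72,200 = 16,613.93.
At nearest $50: Unit 2C $11,600; Unit 3A $43,950; Unit PH1 $16,600. Sum = $72,150.
Difference $72,200 − $72,150 = +$50 applied to largest allocation (Unit 3A): Unit 3A becomes $44,000.

Unit 2C: $11,600 · Unit 3A: $44,000 · Unit PH1: $16,600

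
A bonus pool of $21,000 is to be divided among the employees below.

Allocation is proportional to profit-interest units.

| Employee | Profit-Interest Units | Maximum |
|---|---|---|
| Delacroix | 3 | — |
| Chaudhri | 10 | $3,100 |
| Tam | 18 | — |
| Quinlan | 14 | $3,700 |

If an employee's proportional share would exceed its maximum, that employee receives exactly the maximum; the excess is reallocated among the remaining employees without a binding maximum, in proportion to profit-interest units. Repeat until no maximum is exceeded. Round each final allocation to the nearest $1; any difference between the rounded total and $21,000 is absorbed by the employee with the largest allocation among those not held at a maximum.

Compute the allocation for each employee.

Delacroix: $2,029 · Chaudhri: $3,100 · Tam: $12,171 · Quinlan: $3,700

Profit-interest units total: 45.
Pro-rata shares before constraints: Delacroix 1,400.00; Chaudhri 4,666.67; Tam 8,400.00; Quinlan 6,533.33.
Cap binds for Chaudhri ($3,100), Quinlan ($3,700); residual $14,200 reallocated over remaining profit-interest units 21.
Redistributed shares: Delacroix 2,028.57 → $2,029; Tam 12,171.43 → $12,171.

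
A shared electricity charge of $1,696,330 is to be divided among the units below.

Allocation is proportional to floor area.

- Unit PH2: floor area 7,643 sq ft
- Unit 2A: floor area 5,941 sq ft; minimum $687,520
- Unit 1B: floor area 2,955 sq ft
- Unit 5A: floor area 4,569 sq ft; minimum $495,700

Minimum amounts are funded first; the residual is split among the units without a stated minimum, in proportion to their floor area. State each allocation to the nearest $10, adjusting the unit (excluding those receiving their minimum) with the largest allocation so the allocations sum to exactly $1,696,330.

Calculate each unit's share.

Guaranteed amounts: Unit 2A $687,520; Unit 5A $495,700. Residual $513,110.
Residual split over remaining floor area 10,598: Unit PH2 370,041.49 → $370,040; Unit 1B 143,068.51 → $143,070.

Unit PH2: $370,040 · Unit 2A: $687,520 · Unit 1B: $143,070 · Unit 5A: $495,700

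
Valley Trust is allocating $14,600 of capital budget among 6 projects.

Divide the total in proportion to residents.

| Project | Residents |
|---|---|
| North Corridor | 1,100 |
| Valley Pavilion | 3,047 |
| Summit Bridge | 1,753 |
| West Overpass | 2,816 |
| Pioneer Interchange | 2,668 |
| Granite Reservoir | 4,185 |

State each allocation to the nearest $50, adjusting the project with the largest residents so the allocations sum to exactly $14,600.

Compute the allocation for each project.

Total residents = 1,100 + 3,047 + 1,753 + 2,816 + 2,668 + 4,185 = 15,569.
Raw shares: North Corridor 1,031.54; Valley Pavilion 2,857.36; Summit Bridge 1,643.89; West Overpass 2,640.73; Pioneer Interchange 2,501.95; Granite Reservoir 3,924.53.
Rounded to nearest $50: North Corridor $1,050; Valley Pavilion $2,850; Summit Bridge $1,650; West Overpass $2,650; Pioneer Interchange $2,500; Granite Reservoir $3,900. Sum = $14,600.
No rounding difference to absorb.

North Corridor: $1,050; Valley Pavilion: $2,850; Summit Bridge: $1,650; West Overpass: $2,650; Pioneer Interchange: $2,500; Granite Reservoir: $3,900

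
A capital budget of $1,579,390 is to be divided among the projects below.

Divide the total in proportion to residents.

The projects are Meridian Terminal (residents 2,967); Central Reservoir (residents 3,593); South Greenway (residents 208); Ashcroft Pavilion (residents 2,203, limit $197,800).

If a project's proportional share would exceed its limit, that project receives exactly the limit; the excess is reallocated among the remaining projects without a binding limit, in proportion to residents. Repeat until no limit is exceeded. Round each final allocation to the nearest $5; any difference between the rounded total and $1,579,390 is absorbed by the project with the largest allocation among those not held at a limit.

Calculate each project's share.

Sum of residents: 8,971.
Unconstrained shares: Meridian Terminal 522,355.38; Central Reservoir 632,565.85; South Greenway 36,619.45; Ashcroft Pavilion 387,849.31.
Capped: Ashcroft Pavilion ($197,800); balance $1,381,590 reallocated over remaining residents 6,768.
Remaining shares: Meridian Terminal 605,670.44 → $605,670; Central Reservoir 733,459.35 → $733,460; South Greenway 42,460.21 → $42,460.

Meridian Terminal: $605,670; Central Reservoir: $733,460; South Greenway: $42,460; Ashcroft Pavilion: $197,800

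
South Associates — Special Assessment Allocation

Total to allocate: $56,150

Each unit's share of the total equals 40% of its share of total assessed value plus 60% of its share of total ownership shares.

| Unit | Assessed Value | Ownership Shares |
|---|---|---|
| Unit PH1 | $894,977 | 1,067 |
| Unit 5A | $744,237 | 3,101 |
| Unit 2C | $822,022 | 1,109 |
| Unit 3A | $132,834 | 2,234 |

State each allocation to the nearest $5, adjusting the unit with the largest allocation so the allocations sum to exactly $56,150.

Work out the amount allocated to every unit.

Unit PH1: $12,535 · Unit 5A: $20,355 · Unit 2C: $12,090 · Unit 3A: $11,170

Totals — assessed value 2,594,070, ownership shares 7,511.
Blended shares (40% assessed value + 60% ownership shares): Unit PH1 0.2232; Unit 5A 0.3625; Unit 2C 0.2153; Unit 3A 0.1989.
Raw shares: Unit PH1 12,534.84; Unit 5A 20,353.05; Unit 2C 12,091.57; Unit 3A 11,170.54.
At nearest $5: Unit PH1 $12,535; Unit 5A $20,355; Unit 2C $12,090; Unit 3A $11,170. Sum = $56,150.
Rounded total matches; no reconciliation needed.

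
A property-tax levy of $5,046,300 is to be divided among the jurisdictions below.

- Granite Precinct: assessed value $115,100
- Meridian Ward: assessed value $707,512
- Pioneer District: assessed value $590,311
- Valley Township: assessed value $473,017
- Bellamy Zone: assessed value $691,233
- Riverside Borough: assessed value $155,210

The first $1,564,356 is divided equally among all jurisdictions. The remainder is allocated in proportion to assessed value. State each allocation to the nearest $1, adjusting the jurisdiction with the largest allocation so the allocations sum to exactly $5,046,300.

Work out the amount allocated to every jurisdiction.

Granite Precinct: $407,401 | Meridian Ward: $1,162,326 | Pioneer District: $1,012,974 | Valley Township: $863,503 | Bellamy Zone: $1,141,582 | Riverside Borough: $458,514

$1,564,356 shared equally gives $260,726 per jurisdiction.
Remainder $3,481,944 by assessed value (total 2,732,383): Granite Precinct 146,674.81 → $146,675; Meridian Ward 901,600.24 → $901,600; Pioneer District 752,248.07 → $752,248; Valley Township 602,777.39 → $602,777; Bellamy Zone 880,855.501 → $880,856; Riverside Borough 197,787.99 → $197,788.
Totals: Granite Precinct $260,726 + $146,675 = $407,401; Meridian Ward $260,726 + $901,600 = $1,162,326; Pioneer District $260,726 + $752,248 = $1,012,974; Valley Township $260,726 + $602,777 = $863,503; Bellamy Zone $260,726 + $880,856 = $1,141,582; Riverside Borough $260,726 + $197,788 = $458,514.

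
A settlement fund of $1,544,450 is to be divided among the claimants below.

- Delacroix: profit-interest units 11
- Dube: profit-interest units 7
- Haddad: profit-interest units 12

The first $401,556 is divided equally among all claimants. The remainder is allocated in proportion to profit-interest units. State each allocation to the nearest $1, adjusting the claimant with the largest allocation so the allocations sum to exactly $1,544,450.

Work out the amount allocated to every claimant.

First tranche $401,556 split equally: $133,852 each.
Remainder $1,142,894 by profit-interest units (total 30): Delacroix 419,061.13 → $419,061; Dube 266,675.27 → $266,675; Haddad 457,157.60 → $457,158.
Totals: Delacroix $133,852 + $419,061 = $552,913; Dube $133,852 + $266,675 = $400,527; Haddad $133,852 + $457,158 = $591,010.

Delacroix: $552,913 | Dube: $400,527 | Haddad: $591,010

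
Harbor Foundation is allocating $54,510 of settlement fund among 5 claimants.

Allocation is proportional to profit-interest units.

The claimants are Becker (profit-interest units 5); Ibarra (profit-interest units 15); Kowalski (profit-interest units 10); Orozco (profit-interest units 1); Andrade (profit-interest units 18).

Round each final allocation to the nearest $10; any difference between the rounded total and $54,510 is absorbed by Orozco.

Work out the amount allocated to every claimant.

Becker: $5,560 | Ibarra: $16,690 | Kowalski: $11,120 | Orozco: $1,120 | Andrade: $20,020

Combined profit-interest units = 49.
Pro-rata amounts: Becker 5/49 × $54,510 = 5,562.24; Ibarra 15/49 × $54,510 = 16,686.73; Kowalski 10/49 × $54,510 = 11,124.49; Orozco 1/49 × $54,510 = 1,112.45; Andrade 18/49 × $54,510 = 20,024.08.
Rounded to nearest $10: Becker $5,560; Ibarra $16,690; Kowalski $11,120; Orozco $1,110; Andrade $20,020. Sum = $54,500.
Difference $54,510 − $54,500 = +$10 applied to Orozco: Orozco becomes $1,120.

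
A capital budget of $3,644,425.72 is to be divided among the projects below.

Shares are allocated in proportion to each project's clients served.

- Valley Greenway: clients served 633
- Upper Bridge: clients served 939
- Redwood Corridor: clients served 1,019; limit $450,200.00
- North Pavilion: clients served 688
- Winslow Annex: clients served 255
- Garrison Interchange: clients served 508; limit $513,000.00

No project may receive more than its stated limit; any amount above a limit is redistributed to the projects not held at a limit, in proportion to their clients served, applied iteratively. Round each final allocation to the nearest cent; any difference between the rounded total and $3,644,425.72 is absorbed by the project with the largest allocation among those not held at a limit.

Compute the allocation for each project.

Combined clients served = 4,042.
Proportional shares (ignoring caps): Valley Greenway 570,737.6251; Upper Bridge 846,639.2259; Redwood Corridor 918,770.3634; North Pavilion 620,327.7821; Winslow Annex 229,918.0006; Garrison Interchange 458,032.7229.
Cap binds for Redwood Corridor ($450,200.00); remaining pool $3,194,225.72 reallocated over remaining clients served 3,023.
Cap binds for Garrison Interchange ($513,000.00); remaining pool $2,681,225.72 reallocated over remaining clients served 2,515.
Shares after redistribution: Valley Greenway 674,837.3283 → $674,837.33; Upper Bridge 1,001,062.0084 → $1,001,062.01; North Pavilion 733,472.4832 → $733,472.48; Winslow Annex 271,853.9000 → $271,853.90.

Valley Greenway: $674,837.33; Upper Bridge: $1,001,062.01; Redwood Corridor: $450,200.00; North Pavilion: $733,472.48; Winslow Annex: $271,853.90; Garrison Interchange: $513,000.00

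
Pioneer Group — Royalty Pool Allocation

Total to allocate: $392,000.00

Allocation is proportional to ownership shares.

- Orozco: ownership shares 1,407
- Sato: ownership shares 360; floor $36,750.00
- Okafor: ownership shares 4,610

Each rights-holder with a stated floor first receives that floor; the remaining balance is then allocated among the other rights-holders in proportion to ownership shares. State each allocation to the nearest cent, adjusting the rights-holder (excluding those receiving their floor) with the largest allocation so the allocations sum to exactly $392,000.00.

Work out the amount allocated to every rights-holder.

Fund the minimums — Sato $36,750.00. Balance $355,250.00.
Balance split over remaining ownership shares 6,017: Orozco 83,070.7579 → $83,070.76; Okafor 272,179.2421 → $272,179.24.

Orozco: $83,070.76 | Sato: $36,750.00 | Okafor: $272,179.24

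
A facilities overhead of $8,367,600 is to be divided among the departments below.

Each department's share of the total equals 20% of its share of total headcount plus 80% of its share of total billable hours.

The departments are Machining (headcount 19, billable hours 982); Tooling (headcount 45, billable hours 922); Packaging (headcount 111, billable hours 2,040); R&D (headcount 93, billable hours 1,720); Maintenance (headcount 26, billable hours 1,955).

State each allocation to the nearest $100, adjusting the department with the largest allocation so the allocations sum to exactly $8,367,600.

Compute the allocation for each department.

Headcount total 294; billable hours total 7,619.
Combined weights (20% headcount + 80% billable hours): Machining 0.1160; Tooling 0.1274; Packaging 0.2897; R&D 0.2439; Maintenance 0.2230.
Raw shares: Machining 970,941.28; Tooling 1,066,223.44; Packaging 2,424,190.31; R&D 2,040,576.78; Maintenance 1,865,668.19.
At nearest $100: Machining $970,900; Tooling $1,066,200; Packaging $2,424,200; R&D $2,040,600; Maintenance $1,865,700. Sum = $8,367,600.
Rounded total matches; no reconciliation needed.

Machining: $970,900 · Tooling: $1,066,200 · Packaging: $2,424,200 · R&D: $2,040,600 · Maintenance: $1,865,700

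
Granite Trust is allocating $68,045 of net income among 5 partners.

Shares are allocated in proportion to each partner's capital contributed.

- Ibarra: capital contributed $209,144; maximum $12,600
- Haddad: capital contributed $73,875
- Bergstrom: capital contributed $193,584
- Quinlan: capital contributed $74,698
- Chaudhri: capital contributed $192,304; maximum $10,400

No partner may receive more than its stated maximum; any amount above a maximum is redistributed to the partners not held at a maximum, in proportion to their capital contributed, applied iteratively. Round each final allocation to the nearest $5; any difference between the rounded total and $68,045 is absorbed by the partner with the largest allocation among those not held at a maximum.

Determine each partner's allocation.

Sum of capital contributed: 743,605.
Unconstrained shares: Ibarra 19,138.12; Haddad 6,760.07; Bergstrom 17,714.27; Quinlan 6,835.38; Chaudhri 17,597.15.
Held at cap: Ibarra ($12,600), Chaudhri ($10,400); remaining pool $45,045 reallocated over remaining capital contributed 342,157.
Redistributed shares: Haddad 9,725.65 → $9,725; Bergstrom 25,485.35 → $25,485; Quinlan 9,834.00 → $9,835.

Ibarra: $12,600; Haddad: $9,725; Bergstrom: $25,485; Quinlan: $9,835; Chaudhri: $10,400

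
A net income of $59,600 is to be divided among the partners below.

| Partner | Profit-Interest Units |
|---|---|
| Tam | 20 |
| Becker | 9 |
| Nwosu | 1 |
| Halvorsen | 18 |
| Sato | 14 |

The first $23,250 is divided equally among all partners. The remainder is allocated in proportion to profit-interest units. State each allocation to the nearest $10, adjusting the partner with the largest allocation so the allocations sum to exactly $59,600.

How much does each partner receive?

Tam: $16,370 · Becker: $9,930 · Nwosu: $5,240 · Halvorsen: $15,200 · Sato: $12,860

First tranche $23,250 split equally: $4,650 each.
Remainder $36,350 by profit-interest units (total 62): Tam 11,725.81 → $11,730; Becker 5,276.61 → $5,280; Nwosu 586.29 → $590; Halvorsen 10,553.23 → $10,550; Sato 8,208.06 → $8,210.
Rounding difference −$10 on remainder applied to Tam.
Totals: Tam $4,650 + $11,720 = $16,370; Becker $4,650 + $5,280 = $9,930; Nwosu $4,650 + $590 = $5,240; Halvorsen $4,650 + $10,550 = $15,200; Sato $4,650 + $8,210 = $12,860.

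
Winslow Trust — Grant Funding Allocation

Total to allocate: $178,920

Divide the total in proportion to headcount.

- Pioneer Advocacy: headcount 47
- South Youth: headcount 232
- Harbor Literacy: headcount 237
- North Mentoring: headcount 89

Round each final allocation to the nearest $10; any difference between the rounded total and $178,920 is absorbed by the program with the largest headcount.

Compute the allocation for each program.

Pioneer Advocacy: $13,900; South Youth: $68,610; Harbor Literacy: $70,090; North Mentoring: $26,320

Headcount total: 47 + 232 + 237 + 89 = 605.
Raw shares: Pioneer Advocacy 13,899.57; South Youth 68,610.64; Harbor Literacy 70,089.32; North Mentoring 26,320.46.
At nearest $10: Pioneer Advocacy $13,900; South Youth $68,610; Harbor Literacy $70,090; North Mentoring $26,320. Sum = $178,920.
Rounded total matches; no reconciliation needed.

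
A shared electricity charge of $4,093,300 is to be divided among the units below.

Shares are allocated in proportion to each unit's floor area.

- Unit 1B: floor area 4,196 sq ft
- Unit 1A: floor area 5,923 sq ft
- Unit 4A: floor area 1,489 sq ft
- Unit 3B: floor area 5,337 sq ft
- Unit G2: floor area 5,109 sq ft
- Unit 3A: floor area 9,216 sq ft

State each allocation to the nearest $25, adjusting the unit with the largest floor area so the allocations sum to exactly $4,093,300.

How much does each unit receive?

Unit 1B: $549,275 | Unit 1A: $775,325 | Unit 4A: $194,925 | Unit 3B: $698,625 | Unit G2: $668,775 | Unit 3A: $1,206,375

Sum of floor area: 31,270.
Raw shares: Unit 1B 4,196/31,270 × $4,093,300 = 549,264.05; Unit 1A 5,923/31,270 × $4,093,300 = 775,331.50; Unit 4A 1,489/31,270 × $4,093,300 = 194,912.81; Unit 3B 5,337/31,270 × $4,093,300 = 698,623.03; Unit G2 5,109/31,270 × $4,093,300 = 668,777.41; Unit 3A 9,216/31,270 × $4,093,300 = 1,206,391.20.
After rounding ($25): Unit 1B $549,275; Unit 1A $775,325; Unit 4A $194,925; Unit 3B $698,625; Unit G2 $668,775; Unit 3A $1,206,400. Sum = $4,093,325.
Difference $4,093,300 − $4,093,325 = −$25 applied to largest floor area (Unit 3A): Unit 3A becomes $1,206,375.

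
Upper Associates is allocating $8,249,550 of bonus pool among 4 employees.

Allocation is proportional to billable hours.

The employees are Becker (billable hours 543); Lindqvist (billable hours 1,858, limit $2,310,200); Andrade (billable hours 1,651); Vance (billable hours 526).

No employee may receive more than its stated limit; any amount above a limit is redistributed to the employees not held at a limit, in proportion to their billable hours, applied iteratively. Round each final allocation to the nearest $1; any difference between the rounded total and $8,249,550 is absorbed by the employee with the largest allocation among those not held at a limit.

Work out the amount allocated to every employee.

Becker: $1,185,686 | Lindqvist: $2,310,200 | Andrade: $3,605,099 | Vance: $1,148,565

Total billable hours = 4,578.
Proportional shares (ignoring caps): Becker 978,485.29; Lindqvist 3,348,113.56; Andrade 2,975,099.84; Vance 947,851.31.
Capped: Lindqvist ($2,310,200); balance $5,939,350 reallocated over remaining billable hours 2,720.
Remaining shares: Becker 1,185,686.42 → $1,185,686; Andrade 3,605,098.11 → $3,605,098; Vance 1,148,565.48 → $1,148,565.
Rounding difference +$1 applied to Andrade → $3,605,099.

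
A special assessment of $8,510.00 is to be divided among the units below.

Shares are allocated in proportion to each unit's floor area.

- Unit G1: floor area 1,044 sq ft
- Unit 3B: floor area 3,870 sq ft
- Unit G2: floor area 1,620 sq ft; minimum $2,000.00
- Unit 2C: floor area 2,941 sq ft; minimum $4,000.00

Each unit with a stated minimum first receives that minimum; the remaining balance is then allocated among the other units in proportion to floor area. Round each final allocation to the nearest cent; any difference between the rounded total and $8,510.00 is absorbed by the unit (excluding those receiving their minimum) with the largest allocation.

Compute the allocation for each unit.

Unit G1: $533.26 · Unit 3B: $1,976.74 · Unit G2: $2,000.00 · Unit 2C: $4,000.00

Minimums first: Unit G2 $2,000.00; Unit 2C $4,000.00. Remaining pool $2,510.00.
Remaining pool split over remaining floor area 4,914: Unit G1 533.2601 → $533.26; Unit 3B 1,976.7399 → $1,976.74.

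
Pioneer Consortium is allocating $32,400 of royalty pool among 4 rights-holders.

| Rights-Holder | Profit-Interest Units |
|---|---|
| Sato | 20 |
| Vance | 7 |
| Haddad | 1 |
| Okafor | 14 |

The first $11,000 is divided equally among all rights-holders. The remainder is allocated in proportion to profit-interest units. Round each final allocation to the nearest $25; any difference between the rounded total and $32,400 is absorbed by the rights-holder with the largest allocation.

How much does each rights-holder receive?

Sato: $12,950 | Vance: $6,325 | Haddad: $3,250 | Okafor: $9,875

First tranche $11,000 split equally: $2,750 each.
Remainder $21,400 by profit-interest units (total 42): Sato 10,190.48 → $10,200; Vance 3,566.67 → $3,575; Haddad 509.52 → $500; Okafor 7,133.33 → $7,125.
Totals: Sato $2,750 + $10,200 = $12,950; Vance $2,750 + $3,575 = $6,325; Haddad $2,750 + $500 = $3,250; Okafor $2,750 + $7,125 = $9,875.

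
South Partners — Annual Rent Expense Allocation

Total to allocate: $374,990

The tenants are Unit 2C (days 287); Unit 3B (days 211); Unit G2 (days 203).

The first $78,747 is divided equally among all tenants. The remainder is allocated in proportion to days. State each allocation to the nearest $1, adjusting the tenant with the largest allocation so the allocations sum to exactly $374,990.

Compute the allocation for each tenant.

Equal tier: $78,747 ÷ 3 = $26,249 apiece.
Remainder $296,243 by days (total 701): Unit 2C 121,286.36 → $121,286; Unit 3B 89,168.72 → $89,169; Unit G2 85,787.92 → $85,788.
Totals: Unit 2C $26,249 + $121,286 = $147,535; Unit 3B $26,249 + $89,169 = $115,418; Unit G2 $26,249 + $85,788 = $112,037.

Unit 2C: $147,535 · Unit 3B: $115,418 · Unit G2: $112,037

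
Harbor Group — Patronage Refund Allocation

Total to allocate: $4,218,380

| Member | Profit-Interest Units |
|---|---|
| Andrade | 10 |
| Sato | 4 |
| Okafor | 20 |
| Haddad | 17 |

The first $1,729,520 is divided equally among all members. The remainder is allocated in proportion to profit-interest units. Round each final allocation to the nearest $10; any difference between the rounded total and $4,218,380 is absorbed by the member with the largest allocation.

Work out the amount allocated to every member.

Andrade: $920,390; Sato: $627,580; Okafor: $1,408,410; Haddad: $1,262,000

Equal tier: $1,729,520 ÷ 4 = $432,380 apiece.
Remainder $2,488,860 by profit-interest units (total 51): Andrade 488,011.76 → $488,010; Sato 195,204.71 → $195,200; Okafor 976,023.53 → $976,020; Haddad 829,620.00 → $829,620.
Rounding difference +$10 on remainder applied to Okafor.
Totals: Andrade $432,380 + $488,010 = $920,390; Sato $432,380 + $195,200 = $627,580; Okafor $432,380 + $976,030 = $1,408,410; Haddad $432,380 + $829,620 = $1,262,000.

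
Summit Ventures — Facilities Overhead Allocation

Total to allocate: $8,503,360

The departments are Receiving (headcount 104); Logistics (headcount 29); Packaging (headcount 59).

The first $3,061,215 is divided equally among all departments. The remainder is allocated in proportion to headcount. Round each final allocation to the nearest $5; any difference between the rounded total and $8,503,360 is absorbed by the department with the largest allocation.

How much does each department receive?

Receiving: $3,968,235 | Logistics: $1,842,395 | Packaging: $2,692,730

First tranche $3,061,215 split equally: $1,020,405 each.
Remainder $5,442,145 by headcount (total 192): Receiving 2,947,828.54 → $2,947,830; Logistics 821,990.65 → $821,990; Packaging 1,672,325.81 → $1,672,325.
Totals: Receiving $1,020,405 + $2,947,830 = $3,968,235; Logistics $1,020,405 + $821,990 = $1,842,395; Packaging $1,020,405 + $1,672,325 = $2,692,730.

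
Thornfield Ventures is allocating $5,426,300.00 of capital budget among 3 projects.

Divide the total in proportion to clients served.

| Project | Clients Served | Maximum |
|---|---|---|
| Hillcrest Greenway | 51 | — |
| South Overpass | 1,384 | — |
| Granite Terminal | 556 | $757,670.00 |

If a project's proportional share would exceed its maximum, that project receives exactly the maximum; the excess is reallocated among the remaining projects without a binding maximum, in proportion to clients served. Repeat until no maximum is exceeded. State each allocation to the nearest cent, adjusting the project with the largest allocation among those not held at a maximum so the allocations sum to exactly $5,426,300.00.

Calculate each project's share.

Hillcrest Greenway: $165,923.44 | South Overpass: $4,502,706.56 | Granite Terminal: $757,670.00

Combined clients served = 1,991.
Pro-rata shares before constraints: Hillcrest Greenway 138,996.1326; South Overpass 3,771,973.4807; Granite Terminal 1,515,330.3867.
Cap binds for Granite Terminal ($757,670.00); remaining pool $4,668,630.00 reallocated over remaining clients served 1,435.
Redistributed shares: Hillcrest Greenway 165,923.4355 → $165,923.44; South Overpass 4,502,706.5645 → $4,502,706.56.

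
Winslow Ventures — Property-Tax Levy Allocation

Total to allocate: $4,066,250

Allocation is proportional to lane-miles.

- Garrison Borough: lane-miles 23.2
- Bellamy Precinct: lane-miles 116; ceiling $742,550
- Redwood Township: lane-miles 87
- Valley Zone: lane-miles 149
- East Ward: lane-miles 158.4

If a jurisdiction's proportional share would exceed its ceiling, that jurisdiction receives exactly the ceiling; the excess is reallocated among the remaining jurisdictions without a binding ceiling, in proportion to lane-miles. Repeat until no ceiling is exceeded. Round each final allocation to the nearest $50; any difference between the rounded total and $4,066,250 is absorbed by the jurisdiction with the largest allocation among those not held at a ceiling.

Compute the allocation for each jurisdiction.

Lane-miles total: 533.6.
Pro-rata shares before constraints: Garrison Borough 176,793.48; Bellamy Precinct 883,967.39; Redwood Township 662,975.54; Valley Zone 1,135,440.87; East Ward 1,207,072.71.
Capped: Bellamy Precinct ($742,550); balance $3,323,700 reallocated over remaining lane-miles 417.6.
Redistributed shares: Garrison Borough 184,650.00 → $184,650; Redwood Township 692,437.50 → $692,450; Valley Zone 1,185,898.71 → $1,185,900; East Ward 1,260,713.79 → $1,260,700.

Garrison Borough: $184,650; Bellamy Precinct: $742,550; Redwood Township: $692,450; Valley Zone: $1,185,900; East Ward: $1,260,700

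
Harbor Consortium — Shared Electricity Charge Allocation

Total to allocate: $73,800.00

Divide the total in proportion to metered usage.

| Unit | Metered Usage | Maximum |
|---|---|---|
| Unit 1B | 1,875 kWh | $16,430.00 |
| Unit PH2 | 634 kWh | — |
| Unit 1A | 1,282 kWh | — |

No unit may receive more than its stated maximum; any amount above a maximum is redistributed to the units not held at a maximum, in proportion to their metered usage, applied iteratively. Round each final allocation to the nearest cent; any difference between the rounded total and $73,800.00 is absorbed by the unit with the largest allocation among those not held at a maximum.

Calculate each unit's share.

Unit 1B: $16,430.00; Unit PH2: $18,983.60; Unit 1A: $38,386.40

Sum of metered usage: 3,791.
Proportional shares (ignoring caps): Unit 1B 36,500.9232; Unit PH2 12,342.1788; Unit 1A 24,956.8979.
Held at cap: Unit 1B ($16,430.00); residual $57,370.00 reallocated over remaining metered usage 1,916.
Redistributed shares: Unit PH2 18,983.6013 → $18,983.60; Unit 1A 38,386.3987 → $38,386.40.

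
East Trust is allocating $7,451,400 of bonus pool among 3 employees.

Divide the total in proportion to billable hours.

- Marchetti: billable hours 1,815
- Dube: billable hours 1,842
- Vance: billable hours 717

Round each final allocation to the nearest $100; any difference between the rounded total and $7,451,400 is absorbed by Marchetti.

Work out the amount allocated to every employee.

Total billable hours = 4,374.
Proportional shares: Marchetti 1,815/4,374 × $7,451,400 = 3,091,973.25; Dube 1,842/4,374 × $7,451,400 = 3,137,969.55; Vance 717/4,374 × $7,451,400 = 1,221,457.20.
At nearest $100: Marchetti $3,092,000; Dube $3,138,000; Vance $1,221,500. Sum = $7,451,500.
Difference $7,451,400 − $7,451,500 = −$100 applied to Marchetti: Marchetti becomes $3,091,900.

Marchetti: $3,091,900; Dube: $3,138,000; Vance: $1,221,500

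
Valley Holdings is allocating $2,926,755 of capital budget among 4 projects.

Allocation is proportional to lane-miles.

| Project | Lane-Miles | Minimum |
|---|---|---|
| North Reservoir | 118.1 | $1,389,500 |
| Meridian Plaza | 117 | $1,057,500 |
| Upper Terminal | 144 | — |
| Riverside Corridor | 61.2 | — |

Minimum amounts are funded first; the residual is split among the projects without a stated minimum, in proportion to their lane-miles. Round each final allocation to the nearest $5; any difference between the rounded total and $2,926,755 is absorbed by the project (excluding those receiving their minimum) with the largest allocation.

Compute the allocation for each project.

North Reservoir: $1,389,500 | Meridian Plaza: $1,057,500 | Upper Terminal: $336,670 | Riverside Corridor: $143,085

Guaranteed amounts: North Reservoir $1,389,500; Meridian Plaza $1,057,500. Balance $479,755.
Balance split over remaining lane-miles 205.2: Upper Terminal 336,670.18 → $336,670; Riverside Corridor 143,084.82 → $143,085.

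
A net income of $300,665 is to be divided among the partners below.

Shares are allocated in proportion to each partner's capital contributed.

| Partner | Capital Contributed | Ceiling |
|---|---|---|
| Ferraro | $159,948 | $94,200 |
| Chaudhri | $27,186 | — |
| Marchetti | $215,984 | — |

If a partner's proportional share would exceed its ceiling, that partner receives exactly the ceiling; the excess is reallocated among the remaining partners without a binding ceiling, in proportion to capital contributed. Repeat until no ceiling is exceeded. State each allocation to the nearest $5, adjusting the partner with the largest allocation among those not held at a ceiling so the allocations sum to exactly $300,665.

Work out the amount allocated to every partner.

Sum of capital contributed: 403,118.
Unconstrained shares: Ferraro 119,296.99; Chaudhri 20,276.64; Marchetti 161,091.37.
Capped: Ferraro ($94,200); balance $206,465 reallocated over remaining capital contributed 243,170.
Shares after redistribution: Chaudhri 23,082.44 → $23,080; Marchetti 183,382.56 → $183,385.

Ferraro: $94,200 · Chaudhri: $23,080 · Marchetti: $183,385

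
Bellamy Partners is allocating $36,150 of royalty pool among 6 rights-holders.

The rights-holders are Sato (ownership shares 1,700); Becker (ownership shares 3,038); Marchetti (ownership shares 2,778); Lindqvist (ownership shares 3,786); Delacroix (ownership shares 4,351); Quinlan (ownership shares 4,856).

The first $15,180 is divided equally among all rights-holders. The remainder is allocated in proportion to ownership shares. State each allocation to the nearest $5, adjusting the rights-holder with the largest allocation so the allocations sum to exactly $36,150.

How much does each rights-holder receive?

Sato: $4,270; Becker: $5,635; Marchetti: $5,370; Lindqvist: $6,400; Delacroix: $6,980; Quinlan: $7,495

First tranche $15,180 split equally: $2,530 each.
Remainder $20,970 by ownership shares (total 20,509): Sato 1,738.21 → $1,740; Becker 3,106.29 → $3,105; Marchetti 2,840.44 → $2,840; Lindqvist 3,871.10 → $3,870; Delacroix 4,448.80 → $4,450; Quinlan 4,965.15 → $4,965.
Totals: Sato $2,530 + $1,740 = $4,270; Becker $2,530 + $3,105 = $5,635; Marchetti $2,530 + $2,840 = $5,370; Lindqvist $2,530 + $3,870 = $6,400; Delacroix $2,530 + $4,450 = $6,980; Quinlan $2,530 + $4,965 = $7,495.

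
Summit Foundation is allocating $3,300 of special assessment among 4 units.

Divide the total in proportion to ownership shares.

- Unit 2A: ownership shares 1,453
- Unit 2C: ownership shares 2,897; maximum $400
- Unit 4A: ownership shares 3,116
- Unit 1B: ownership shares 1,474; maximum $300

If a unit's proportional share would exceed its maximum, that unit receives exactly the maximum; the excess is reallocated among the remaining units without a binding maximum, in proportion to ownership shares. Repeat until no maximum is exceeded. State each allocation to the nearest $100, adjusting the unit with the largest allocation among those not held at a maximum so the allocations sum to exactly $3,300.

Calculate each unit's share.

Unit 2A: $800 | Unit 2C: $400 | Unit 4A: $1,800 | Unit 1B: $300

Total ownership shares = 8,940.
Pro-rata shares before constraints: Unit 2A 536.34; Unit 2C 1,069.36; Unit 4A 1,150.20; Unit 1B 544.09.
Cap binds for Unit 2C ($400), Unit 1B ($300); balance $2,600 reallocated over remaining ownership shares 4,569.
Remaining shares: Unit 2A 826.83 → $800; Unit 4A 1,773.17 → $1,800.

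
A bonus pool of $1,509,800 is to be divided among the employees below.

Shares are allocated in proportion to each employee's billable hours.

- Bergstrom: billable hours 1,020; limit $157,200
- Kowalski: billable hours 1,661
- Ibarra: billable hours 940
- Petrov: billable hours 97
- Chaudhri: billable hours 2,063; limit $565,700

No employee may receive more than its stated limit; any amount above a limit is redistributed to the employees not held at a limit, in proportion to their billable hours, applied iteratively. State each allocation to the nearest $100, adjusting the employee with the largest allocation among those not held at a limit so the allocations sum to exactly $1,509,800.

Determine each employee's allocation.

Bergstrom: $157,200 | Kowalski: $484,400 | Ibarra: $274,200 | Petrov: $28,300 | Chaudhri: $565,700

Total billable hours = 5,781.
Proportional shares (ignoring caps): Bergstrom 266,389.21; Kowalski 433,796.54; Ibarra 245,495.93; Petrov 25,333.09; Chaudhri 538,785.23.
Capped: Bergstrom ($157,200); remaining pool $1,352,600 reallocated over remaining billable hours 4,761.
Capped: Chaudhri ($565,700); remaining pool $786,900 reallocated over remaining billable hours 2,698.
Shares after redistribution: Kowalski 484,448.07 → $484,400; Ibarra 274,160.86 → $274,200; Petrov 28,291.07 → $28,300.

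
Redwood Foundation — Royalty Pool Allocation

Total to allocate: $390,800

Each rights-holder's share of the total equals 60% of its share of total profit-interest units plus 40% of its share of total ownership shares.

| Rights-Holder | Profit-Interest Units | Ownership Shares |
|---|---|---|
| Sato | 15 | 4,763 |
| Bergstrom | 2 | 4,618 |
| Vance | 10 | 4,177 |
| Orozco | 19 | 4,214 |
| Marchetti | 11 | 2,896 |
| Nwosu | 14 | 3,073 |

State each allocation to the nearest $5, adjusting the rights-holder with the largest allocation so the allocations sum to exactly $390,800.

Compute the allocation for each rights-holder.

Totals — profit-interest units 71, ownership shares 23,741.
Combined weights (60% profit-interest units + 40% ownership shares): Sato 0.2070; Bergstrom 0.0947; Vance 0.1549; Orozco 0.2316; Marchetti 0.1418; Nwosu 0.1701.
Proportional shares: Sato 80,899.48; Bergstrom 37,011.78; Vance 60,528.35; Orozco 90,494.79; Marchetti 55,396.28; Nwosu 66,469.32.
Rounded to nearest $5: Sato $80,900; Bergstrom $37,010; Vance $60,530; Orozco $90,495; Marchetti $55,395; Nwosu $66,470. Sum = $390,800.
Sum already equals the total — no adjustment.

Sato: $80,900 | Bergstrom: $37,010 | Vance: $60,530 | Orozco: $90,495 | Marchetti: $55,395 | Nwosu: $66,470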